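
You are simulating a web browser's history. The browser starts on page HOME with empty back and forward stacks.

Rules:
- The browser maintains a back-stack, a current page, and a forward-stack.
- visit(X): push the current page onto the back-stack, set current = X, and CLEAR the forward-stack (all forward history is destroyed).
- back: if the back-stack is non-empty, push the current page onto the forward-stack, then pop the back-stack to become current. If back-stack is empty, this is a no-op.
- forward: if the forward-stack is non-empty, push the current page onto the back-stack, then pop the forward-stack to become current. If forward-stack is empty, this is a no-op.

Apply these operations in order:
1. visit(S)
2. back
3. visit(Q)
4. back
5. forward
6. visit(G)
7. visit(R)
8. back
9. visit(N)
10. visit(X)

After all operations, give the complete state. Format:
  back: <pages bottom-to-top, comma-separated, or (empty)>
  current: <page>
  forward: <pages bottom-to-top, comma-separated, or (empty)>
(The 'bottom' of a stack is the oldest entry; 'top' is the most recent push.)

Answer: back: HOME,Q,G,N
current: X
forward: (empty)

Derivation:
After 1 (visit(S)): cur=S back=1 fwd=0
After 2 (back): cur=HOME back=0 fwd=1
After 3 (visit(Q)): cur=Q back=1 fwd=0
After 4 (back): cur=HOME back=0 fwd=1
After 5 (forward): cur=Q back=1 fwd=0
After 6 (visit(G)): cur=G back=2 fwd=0
After 7 (visit(R)): cur=R back=3 fwd=0
After 8 (back): cur=G back=2 fwd=1
After 9 (visit(N)): cur=N back=3 fwd=0
After 10 (visit(X)): cur=X back=4 fwd=0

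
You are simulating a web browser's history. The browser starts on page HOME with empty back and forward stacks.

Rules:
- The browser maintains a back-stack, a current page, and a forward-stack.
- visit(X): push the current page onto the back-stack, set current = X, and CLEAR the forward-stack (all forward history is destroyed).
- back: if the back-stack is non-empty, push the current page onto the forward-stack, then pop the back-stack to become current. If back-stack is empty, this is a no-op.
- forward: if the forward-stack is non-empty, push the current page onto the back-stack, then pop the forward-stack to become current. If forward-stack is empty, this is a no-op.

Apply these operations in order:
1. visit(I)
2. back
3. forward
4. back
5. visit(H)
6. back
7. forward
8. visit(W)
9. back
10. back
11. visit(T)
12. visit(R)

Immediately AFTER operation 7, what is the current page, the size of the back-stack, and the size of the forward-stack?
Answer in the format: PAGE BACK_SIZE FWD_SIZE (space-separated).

After 1 (visit(I)): cur=I back=1 fwd=0
After 2 (back): cur=HOME back=0 fwd=1
After 3 (forward): cur=I back=1 fwd=0
After 4 (back): cur=HOME back=0 fwd=1
After 5 (visit(H)): cur=H back=1 fwd=0
After 6 (back): cur=HOME back=0 fwd=1
After 7 (forward): cur=H back=1 fwd=0

H 1 0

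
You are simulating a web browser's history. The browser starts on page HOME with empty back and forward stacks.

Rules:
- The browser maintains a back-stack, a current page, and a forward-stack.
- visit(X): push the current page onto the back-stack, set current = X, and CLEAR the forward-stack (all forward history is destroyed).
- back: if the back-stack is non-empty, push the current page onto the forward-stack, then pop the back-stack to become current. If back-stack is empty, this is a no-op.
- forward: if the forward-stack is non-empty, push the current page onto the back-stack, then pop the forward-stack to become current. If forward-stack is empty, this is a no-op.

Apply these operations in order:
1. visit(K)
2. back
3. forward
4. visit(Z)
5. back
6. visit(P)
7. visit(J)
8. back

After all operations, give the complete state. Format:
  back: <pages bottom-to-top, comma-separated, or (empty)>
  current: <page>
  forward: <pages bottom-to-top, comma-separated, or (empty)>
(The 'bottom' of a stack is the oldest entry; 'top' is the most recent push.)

After 1 (visit(K)): cur=K back=1 fwd=0
After 2 (back): cur=HOME back=0 fwd=1
After 3 (forward): cur=K back=1 fwd=0
After 4 (visit(Z)): cur=Z back=2 fwd=0
After 5 (back): cur=K back=1 fwd=1
After 6 (visit(P)): cur=P back=2 fwd=0
After 7 (visit(J)): cur=J back=3 fwd=0
After 8 (back): cur=P back=2 fwd=1

Answer: back: HOME,K
current: P
forward: J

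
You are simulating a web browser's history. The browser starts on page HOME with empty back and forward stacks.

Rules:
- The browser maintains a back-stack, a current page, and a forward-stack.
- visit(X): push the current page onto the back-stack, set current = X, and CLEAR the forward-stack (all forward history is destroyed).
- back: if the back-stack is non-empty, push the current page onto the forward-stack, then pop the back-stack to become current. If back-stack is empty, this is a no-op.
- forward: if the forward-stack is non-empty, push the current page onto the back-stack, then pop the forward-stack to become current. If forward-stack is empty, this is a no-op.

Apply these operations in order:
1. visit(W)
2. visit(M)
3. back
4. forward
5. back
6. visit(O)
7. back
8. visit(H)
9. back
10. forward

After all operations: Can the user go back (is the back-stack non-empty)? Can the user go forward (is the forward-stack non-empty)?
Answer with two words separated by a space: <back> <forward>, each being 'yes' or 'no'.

Answer: yes no

Derivation:
After 1 (visit(W)): cur=W back=1 fwd=0
After 2 (visit(M)): cur=M back=2 fwd=0
After 3 (back): cur=W back=1 fwd=1
After 4 (forward): cur=M back=2 fwd=0
After 5 (back): cur=W back=1 fwd=1
After 6 (visit(O)): cur=O back=2 fwd=0
After 7 (back): cur=W back=1 fwd=1
After 8 (visit(H)): cur=H back=2 fwd=0
After 9 (back): cur=W back=1 fwd=1
After 10 (forward): cur=H back=2 fwd=0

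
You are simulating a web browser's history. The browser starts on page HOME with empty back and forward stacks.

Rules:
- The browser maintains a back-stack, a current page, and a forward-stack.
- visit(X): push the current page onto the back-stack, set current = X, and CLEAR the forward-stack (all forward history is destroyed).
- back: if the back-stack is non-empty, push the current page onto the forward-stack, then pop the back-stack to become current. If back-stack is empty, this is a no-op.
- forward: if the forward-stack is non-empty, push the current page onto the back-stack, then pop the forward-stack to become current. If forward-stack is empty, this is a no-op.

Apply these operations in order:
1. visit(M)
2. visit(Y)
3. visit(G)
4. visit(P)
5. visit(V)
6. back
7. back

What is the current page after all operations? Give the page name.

Answer: G

Derivation:
After 1 (visit(M)): cur=M back=1 fwd=0
After 2 (visit(Y)): cur=Y back=2 fwd=0
After 3 (visit(G)): cur=G back=3 fwd=0
After 4 (visit(P)): cur=P back=4 fwd=0
After 5 (visit(V)): cur=V back=5 fwd=0
After 6 (back): cur=P back=4 fwd=1
After 7 (back): cur=G back=3 fwd=2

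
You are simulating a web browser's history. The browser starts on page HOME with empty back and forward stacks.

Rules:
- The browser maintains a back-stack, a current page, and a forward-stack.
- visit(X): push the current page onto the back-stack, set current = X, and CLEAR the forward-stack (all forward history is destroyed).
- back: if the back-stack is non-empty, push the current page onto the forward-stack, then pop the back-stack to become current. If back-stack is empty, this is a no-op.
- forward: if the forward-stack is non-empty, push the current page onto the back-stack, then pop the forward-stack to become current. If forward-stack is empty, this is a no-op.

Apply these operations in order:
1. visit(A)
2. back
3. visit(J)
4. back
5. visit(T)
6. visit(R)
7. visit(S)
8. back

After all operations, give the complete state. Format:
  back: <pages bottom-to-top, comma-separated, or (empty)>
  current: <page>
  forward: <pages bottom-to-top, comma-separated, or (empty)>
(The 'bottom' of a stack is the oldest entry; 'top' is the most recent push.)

Answer: back: HOME,T
current: R
forward: S

Derivation:
After 1 (visit(A)): cur=A back=1 fwd=0
After 2 (back): cur=HOME back=0 fwd=1
After 3 (visit(J)): cur=J back=1 fwd=0
After 4 (back): cur=HOME back=0 fwd=1
After 5 (visit(T)): cur=T back=1 fwd=0
After 6 (visit(R)): cur=R back=2 fwd=0
After 7 (visit(S)): cur=S back=3 fwd=0
After 8 (back): cur=R back=2 fwd=1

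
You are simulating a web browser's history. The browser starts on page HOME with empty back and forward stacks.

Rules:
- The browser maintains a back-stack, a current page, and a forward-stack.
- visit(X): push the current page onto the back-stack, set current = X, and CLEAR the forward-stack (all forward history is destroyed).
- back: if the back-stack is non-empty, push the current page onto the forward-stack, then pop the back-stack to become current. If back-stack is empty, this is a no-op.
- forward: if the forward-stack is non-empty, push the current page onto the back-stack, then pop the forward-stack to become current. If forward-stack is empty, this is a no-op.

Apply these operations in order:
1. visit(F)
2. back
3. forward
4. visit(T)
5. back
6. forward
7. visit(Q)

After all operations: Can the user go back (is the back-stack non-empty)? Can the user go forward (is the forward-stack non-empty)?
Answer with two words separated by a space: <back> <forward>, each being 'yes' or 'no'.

Answer: yes no

Derivation:
After 1 (visit(F)): cur=F back=1 fwd=0
After 2 (back): cur=HOME back=0 fwd=1
After 3 (forward): cur=F back=1 fwd=0
After 4 (visit(T)): cur=T back=2 fwd=0
After 5 (back): cur=F back=1 fwd=1
After 6 (forward): cur=T back=2 fwd=0
After 7 (visit(Q)): cur=Q back=3 fwd=0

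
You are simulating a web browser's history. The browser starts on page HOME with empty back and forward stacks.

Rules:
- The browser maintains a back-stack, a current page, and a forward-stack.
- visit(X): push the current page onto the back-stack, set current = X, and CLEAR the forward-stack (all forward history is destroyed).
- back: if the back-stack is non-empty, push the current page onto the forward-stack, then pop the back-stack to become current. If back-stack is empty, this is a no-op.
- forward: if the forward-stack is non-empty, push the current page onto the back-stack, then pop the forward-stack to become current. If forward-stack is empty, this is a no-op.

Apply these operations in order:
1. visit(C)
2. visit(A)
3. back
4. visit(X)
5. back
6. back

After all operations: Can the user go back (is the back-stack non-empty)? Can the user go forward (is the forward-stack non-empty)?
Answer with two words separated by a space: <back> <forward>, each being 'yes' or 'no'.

Answer: no yes

Derivation:
After 1 (visit(C)): cur=C back=1 fwd=0
After 2 (visit(A)): cur=A back=2 fwd=0
After 3 (back): cur=C back=1 fwd=1
After 4 (visit(X)): cur=X back=2 fwd=0
After 5 (back): cur=C back=1 fwd=1
After 6 (back): cur=HOME back=0 fwd=2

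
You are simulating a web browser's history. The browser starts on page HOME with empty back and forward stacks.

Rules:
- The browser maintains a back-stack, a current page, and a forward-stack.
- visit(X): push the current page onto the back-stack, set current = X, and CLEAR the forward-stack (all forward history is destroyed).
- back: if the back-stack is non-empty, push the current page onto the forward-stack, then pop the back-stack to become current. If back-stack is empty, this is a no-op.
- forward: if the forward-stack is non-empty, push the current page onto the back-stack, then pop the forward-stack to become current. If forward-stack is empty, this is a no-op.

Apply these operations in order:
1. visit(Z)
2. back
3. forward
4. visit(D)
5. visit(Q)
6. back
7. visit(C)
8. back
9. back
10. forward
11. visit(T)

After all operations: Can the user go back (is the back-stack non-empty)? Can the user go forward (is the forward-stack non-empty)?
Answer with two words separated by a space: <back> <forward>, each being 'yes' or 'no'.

Answer: yes no

Derivation:
After 1 (visit(Z)): cur=Z back=1 fwd=0
After 2 (back): cur=HOME back=0 fwd=1
After 3 (forward): cur=Z back=1 fwd=0
After 4 (visit(D)): cur=D back=2 fwd=0
After 5 (visit(Q)): cur=Q back=3 fwd=0
After 6 (back): cur=D back=2 fwd=1
After 7 (visit(C)): cur=C back=3 fwd=0
After 8 (back): cur=D back=2 fwd=1
After 9 (back): cur=Z back=1 fwd=2
After 10 (forward): cur=D back=2 fwd=1
After 11 (visit(T)): cur=T back=3 fwd=0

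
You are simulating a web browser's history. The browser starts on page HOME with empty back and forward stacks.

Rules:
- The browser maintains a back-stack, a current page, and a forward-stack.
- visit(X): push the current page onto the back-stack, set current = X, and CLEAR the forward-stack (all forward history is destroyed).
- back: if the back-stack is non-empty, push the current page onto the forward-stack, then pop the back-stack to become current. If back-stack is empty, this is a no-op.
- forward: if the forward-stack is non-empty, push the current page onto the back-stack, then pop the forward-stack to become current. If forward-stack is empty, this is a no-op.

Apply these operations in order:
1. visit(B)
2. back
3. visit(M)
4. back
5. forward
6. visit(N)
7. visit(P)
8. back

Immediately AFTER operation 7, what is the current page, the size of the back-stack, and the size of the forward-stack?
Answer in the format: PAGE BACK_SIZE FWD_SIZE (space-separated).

After 1 (visit(B)): cur=B back=1 fwd=0
After 2 (back): cur=HOME back=0 fwd=1
After 3 (visit(M)): cur=M back=1 fwd=0
After 4 (back): cur=HOME back=0 fwd=1
After 5 (forward): cur=M back=1 fwd=0
After 6 (visit(N)): cur=N back=2 fwd=0
After 7 (visit(P)): cur=P back=3 fwd=0

P 3 0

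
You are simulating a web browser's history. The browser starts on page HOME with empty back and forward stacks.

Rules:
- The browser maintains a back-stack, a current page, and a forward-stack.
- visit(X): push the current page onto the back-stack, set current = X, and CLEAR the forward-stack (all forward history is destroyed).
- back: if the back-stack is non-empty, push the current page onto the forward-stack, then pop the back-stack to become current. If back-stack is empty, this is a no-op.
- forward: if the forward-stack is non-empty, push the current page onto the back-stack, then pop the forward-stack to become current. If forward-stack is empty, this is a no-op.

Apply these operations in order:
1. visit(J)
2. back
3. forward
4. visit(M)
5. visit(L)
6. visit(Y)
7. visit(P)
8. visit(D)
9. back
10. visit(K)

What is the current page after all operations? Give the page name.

Answer: K

Derivation:
After 1 (visit(J)): cur=J back=1 fwd=0
After 2 (back): cur=HOME back=0 fwd=1
After 3 (forward): cur=J back=1 fwd=0
After 4 (visit(M)): cur=M back=2 fwd=0
After 5 (visit(L)): cur=L back=3 fwd=0
After 6 (visit(Y)): cur=Y back=4 fwd=0
After 7 (visit(P)): cur=P back=5 fwd=0
After 8 (visit(D)): cur=D back=6 fwd=0
After 9 (back): cur=P back=5 fwd=1
After 10 (visit(K)): cur=K back=6 fwd=0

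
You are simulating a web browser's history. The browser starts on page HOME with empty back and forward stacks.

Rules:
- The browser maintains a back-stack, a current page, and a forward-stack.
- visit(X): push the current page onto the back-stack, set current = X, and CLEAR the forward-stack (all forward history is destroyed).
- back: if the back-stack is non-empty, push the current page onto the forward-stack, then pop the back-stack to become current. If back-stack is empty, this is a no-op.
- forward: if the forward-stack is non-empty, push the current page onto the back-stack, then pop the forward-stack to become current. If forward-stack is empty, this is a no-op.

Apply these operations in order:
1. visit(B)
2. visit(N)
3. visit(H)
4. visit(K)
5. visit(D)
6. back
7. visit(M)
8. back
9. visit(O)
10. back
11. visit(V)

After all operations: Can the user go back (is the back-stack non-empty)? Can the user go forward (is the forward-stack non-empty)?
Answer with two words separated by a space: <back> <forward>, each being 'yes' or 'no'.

Answer: yes no

Derivation:
After 1 (visit(B)): cur=B back=1 fwd=0
After 2 (visit(N)): cur=N back=2 fwd=0
After 3 (visit(H)): cur=H back=3 fwd=0
After 4 (visit(K)): cur=K back=4 fwd=0
After 5 (visit(D)): cur=D back=5 fwd=0
After 6 (back): cur=K back=4 fwd=1
After 7 (visit(M)): cur=M back=5 fwd=0
After 8 (back): cur=K back=4 fwd=1
After 9 (visit(O)): cur=O back=5 fwd=0
After 10 (back): cur=K back=4 fwd=1
After 11 (visit(V)): cur=V back=5 fwd=0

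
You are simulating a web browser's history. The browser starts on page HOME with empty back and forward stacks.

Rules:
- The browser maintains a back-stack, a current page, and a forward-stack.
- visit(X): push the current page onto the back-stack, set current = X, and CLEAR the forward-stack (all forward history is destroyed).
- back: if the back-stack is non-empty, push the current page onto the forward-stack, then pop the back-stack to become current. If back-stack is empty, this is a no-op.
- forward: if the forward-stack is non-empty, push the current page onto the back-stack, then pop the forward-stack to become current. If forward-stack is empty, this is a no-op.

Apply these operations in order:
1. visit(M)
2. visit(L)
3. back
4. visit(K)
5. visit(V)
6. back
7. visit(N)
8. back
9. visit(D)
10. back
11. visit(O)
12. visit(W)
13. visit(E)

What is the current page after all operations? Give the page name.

After 1 (visit(M)): cur=M back=1 fwd=0
After 2 (visit(L)): cur=L back=2 fwd=0
After 3 (back): cur=M back=1 fwd=1
After 4 (visit(K)): cur=K back=2 fwd=0
After 5 (visit(V)): cur=V back=3 fwd=0
After 6 (back): cur=K back=2 fwd=1
After 7 (visit(N)): cur=N back=3 fwd=0
After 8 (back): cur=K back=2 fwd=1
After 9 (visit(D)): cur=D back=3 fwd=0
After 10 (back): cur=K back=2 fwd=1
After 11 (visit(O)): cur=O back=3 fwd=0
After 12 (visit(W)): cur=W back=4 fwd=0
After 13 (visit(E)): cur=E back=5 fwd=0

Answer: E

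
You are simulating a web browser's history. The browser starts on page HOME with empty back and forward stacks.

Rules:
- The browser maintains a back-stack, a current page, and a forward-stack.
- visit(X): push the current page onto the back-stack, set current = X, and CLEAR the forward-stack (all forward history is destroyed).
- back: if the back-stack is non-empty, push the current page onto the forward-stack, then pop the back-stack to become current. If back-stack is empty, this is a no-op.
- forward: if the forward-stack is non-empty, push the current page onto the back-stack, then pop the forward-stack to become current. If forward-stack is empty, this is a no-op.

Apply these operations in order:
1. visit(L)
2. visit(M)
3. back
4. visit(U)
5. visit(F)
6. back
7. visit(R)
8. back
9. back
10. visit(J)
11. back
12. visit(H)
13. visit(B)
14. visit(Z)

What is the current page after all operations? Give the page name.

After 1 (visit(L)): cur=L back=1 fwd=0
After 2 (visit(M)): cur=M back=2 fwd=0
After 3 (back): cur=L back=1 fwd=1
After 4 (visit(U)): cur=U back=2 fwd=0
After 5 (visit(F)): cur=F back=3 fwd=0
After 6 (back): cur=U back=2 fwd=1
After 7 (visit(R)): cur=R back=3 fwd=0
After 8 (back): cur=U back=2 fwd=1
After 9 (back): cur=L back=1 fwd=2
After 10 (visit(J)): cur=J back=2 fwd=0
After 11 (back): cur=L back=1 fwd=1
After 12 (visit(H)): cur=H back=2 fwd=0
After 13 (visit(B)): cur=B back=3 fwd=0
After 14 (visit(Z)): cur=Z back=4 fwd=0

Answer: Z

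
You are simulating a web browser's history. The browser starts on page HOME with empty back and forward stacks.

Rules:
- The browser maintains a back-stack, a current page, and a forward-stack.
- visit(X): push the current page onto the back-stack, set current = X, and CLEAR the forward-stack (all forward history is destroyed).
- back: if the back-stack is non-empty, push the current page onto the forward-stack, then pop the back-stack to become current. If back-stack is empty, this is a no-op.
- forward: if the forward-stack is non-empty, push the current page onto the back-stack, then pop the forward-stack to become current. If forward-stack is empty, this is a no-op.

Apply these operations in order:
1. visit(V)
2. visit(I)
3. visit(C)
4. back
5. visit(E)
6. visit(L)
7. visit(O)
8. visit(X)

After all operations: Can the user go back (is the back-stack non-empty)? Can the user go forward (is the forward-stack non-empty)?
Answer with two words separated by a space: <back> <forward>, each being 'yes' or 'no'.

Answer: yes no

Derivation:
After 1 (visit(V)): cur=V back=1 fwd=0
After 2 (visit(I)): cur=I back=2 fwd=0
After 3 (visit(C)): cur=C back=3 fwd=0
After 4 (back): cur=I back=2 fwd=1
After 5 (visit(E)): cur=E back=3 fwd=0
After 6 (visit(L)): cur=L back=4 fwd=0
After 7 (visit(O)): cur=O back=5 fwd=0
After 8 (visit(X)): cur=X back=6 fwd=0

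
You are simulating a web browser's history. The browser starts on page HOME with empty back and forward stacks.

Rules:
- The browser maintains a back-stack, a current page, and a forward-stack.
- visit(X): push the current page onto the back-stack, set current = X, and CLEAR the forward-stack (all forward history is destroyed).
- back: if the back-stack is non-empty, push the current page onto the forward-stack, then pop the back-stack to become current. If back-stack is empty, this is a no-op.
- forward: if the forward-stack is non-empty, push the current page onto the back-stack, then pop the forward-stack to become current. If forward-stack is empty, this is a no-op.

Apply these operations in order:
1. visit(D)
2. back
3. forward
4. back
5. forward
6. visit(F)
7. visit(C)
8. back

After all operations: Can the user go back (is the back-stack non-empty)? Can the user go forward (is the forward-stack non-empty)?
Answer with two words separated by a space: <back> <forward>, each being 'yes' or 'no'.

After 1 (visit(D)): cur=D back=1 fwd=0
After 2 (back): cur=HOME back=0 fwd=1
After 3 (forward): cur=D back=1 fwd=0
After 4 (back): cur=HOME back=0 fwd=1
After 5 (forward): cur=D back=1 fwd=0
After 6 (visit(F)): cur=F back=2 fwd=0
After 7 (visit(C)): cur=C back=3 fwd=0
After 8 (back): cur=F back=2 fwd=1

Answer: yes yes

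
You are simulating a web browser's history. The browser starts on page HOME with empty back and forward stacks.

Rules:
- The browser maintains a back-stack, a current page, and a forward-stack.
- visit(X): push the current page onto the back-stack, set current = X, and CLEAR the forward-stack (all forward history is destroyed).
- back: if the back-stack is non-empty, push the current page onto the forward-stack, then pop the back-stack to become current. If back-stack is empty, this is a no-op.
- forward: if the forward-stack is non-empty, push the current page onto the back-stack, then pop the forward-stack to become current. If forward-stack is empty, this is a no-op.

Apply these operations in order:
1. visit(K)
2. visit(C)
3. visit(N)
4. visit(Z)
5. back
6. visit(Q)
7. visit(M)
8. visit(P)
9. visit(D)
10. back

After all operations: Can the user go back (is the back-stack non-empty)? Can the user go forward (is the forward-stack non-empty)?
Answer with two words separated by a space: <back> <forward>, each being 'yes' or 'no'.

After 1 (visit(K)): cur=K back=1 fwd=0
After 2 (visit(C)): cur=C back=2 fwd=0
After 3 (visit(N)): cur=N back=3 fwd=0
After 4 (visit(Z)): cur=Z back=4 fwd=0
After 5 (back): cur=N back=3 fwd=1
After 6 (visit(Q)): cur=Q back=4 fwd=0
After 7 (visit(M)): cur=M back=5 fwd=0
After 8 (visit(P)): cur=P back=6 fwd=0
After 9 (visit(D)): cur=D back=7 fwd=0
After 10 (back): cur=P back=6 fwd=1

Answer: yes yes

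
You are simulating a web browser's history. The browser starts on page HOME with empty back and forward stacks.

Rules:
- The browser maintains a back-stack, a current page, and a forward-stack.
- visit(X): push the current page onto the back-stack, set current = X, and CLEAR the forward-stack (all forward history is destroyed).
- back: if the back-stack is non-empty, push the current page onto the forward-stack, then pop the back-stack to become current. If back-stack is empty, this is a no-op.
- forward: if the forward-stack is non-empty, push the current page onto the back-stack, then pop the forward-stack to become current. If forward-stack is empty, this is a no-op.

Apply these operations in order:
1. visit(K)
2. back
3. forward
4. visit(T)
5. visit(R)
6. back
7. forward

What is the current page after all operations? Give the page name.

After 1 (visit(K)): cur=K back=1 fwd=0
After 2 (back): cur=HOME back=0 fwd=1
After 3 (forward): cur=K back=1 fwd=0
After 4 (visit(T)): cur=T back=2 fwd=0
After 5 (visit(R)): cur=R back=3 fwd=0
After 6 (back): cur=T back=2 fwd=1
After 7 (forward): cur=R back=3 fwd=0

Answer: R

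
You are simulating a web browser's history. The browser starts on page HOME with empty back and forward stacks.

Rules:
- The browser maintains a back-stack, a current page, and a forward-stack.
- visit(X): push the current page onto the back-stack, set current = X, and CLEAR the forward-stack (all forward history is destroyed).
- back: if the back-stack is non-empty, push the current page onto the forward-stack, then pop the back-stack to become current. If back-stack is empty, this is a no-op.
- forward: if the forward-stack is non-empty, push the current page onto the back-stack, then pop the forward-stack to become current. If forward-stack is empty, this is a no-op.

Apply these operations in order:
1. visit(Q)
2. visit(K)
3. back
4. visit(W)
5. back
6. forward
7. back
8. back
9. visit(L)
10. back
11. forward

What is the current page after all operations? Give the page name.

After 1 (visit(Q)): cur=Q back=1 fwd=0
After 2 (visit(K)): cur=K back=2 fwd=0
After 3 (back): cur=Q back=1 fwd=1
After 4 (visit(W)): cur=W back=2 fwd=0
After 5 (back): cur=Q back=1 fwd=1
After 6 (forward): cur=W back=2 fwd=0
After 7 (back): cur=Q back=1 fwd=1
After 8 (back): cur=HOME back=0 fwd=2
After 9 (visit(L)): cur=L back=1 fwd=0
After 10 (back): cur=HOME back=0 fwd=1
After 11 (forward): cur=L back=1 fwd=0

Answer: L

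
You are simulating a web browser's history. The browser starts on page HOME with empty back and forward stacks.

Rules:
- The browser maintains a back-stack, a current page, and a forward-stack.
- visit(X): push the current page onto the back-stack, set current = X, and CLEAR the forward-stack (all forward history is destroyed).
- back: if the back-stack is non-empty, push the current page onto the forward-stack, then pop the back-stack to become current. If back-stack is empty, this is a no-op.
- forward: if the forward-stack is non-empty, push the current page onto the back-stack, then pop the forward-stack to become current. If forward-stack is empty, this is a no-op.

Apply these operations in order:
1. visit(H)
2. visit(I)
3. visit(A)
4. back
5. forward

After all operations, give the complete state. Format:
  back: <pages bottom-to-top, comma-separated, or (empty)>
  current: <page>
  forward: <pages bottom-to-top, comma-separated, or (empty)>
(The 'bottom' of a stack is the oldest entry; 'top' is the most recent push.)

After 1 (visit(H)): cur=H back=1 fwd=0
After 2 (visit(I)): cur=I back=2 fwd=0
After 3 (visit(A)): cur=A back=3 fwd=0
After 4 (back): cur=I back=2 fwd=1
After 5 (forward): cur=A back=3 fwd=0

Answer: back: HOME,H,I
current: A
forward: (empty)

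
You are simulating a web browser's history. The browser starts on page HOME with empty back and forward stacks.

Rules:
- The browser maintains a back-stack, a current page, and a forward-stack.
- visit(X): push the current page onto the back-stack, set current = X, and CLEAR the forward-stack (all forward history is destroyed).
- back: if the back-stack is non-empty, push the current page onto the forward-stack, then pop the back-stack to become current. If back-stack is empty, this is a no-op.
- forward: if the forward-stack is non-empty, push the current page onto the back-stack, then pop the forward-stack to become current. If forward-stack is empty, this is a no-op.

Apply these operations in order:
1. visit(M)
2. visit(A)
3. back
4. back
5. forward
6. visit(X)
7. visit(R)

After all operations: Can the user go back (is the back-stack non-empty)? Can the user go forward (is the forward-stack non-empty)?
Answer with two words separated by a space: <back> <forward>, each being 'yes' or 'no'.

After 1 (visit(M)): cur=M back=1 fwd=0
After 2 (visit(A)): cur=A back=2 fwd=0
After 3 (back): cur=M back=1 fwd=1
After 4 (back): cur=HOME back=0 fwd=2
After 5 (forward): cur=M back=1 fwd=1
After 6 (visit(X)): cur=X back=2 fwd=0
After 7 (visit(R)): cur=R back=3 fwd=0

Answer: yes no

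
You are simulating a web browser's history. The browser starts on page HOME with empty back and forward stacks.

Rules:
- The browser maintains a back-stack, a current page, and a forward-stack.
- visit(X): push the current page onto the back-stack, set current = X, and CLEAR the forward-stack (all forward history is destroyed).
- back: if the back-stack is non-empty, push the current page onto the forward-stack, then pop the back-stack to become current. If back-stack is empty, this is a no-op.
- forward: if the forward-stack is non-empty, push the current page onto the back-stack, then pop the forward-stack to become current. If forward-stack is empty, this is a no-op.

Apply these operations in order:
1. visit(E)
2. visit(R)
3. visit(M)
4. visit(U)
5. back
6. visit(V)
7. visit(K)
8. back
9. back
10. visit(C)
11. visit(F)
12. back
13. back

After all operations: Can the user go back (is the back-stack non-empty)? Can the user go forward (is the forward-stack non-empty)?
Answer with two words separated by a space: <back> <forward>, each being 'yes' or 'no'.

After 1 (visit(E)): cur=E back=1 fwd=0
After 2 (visit(R)): cur=R back=2 fwd=0
After 3 (visit(M)): cur=M back=3 fwd=0
After 4 (visit(U)): cur=U back=4 fwd=0
After 5 (back): cur=M back=3 fwd=1
After 6 (visit(V)): cur=V back=4 fwd=0
After 7 (visit(K)): cur=K back=5 fwd=0
After 8 (back): cur=V back=4 fwd=1
After 9 (back): cur=M back=3 fwd=2
After 10 (visit(C)): cur=C back=4 fwd=0
After 11 (visit(F)): cur=F back=5 fwd=0
After 12 (back): cur=C back=4 fwd=1
After 13 (back): cur=M back=3 fwd=2

Answer: yes yes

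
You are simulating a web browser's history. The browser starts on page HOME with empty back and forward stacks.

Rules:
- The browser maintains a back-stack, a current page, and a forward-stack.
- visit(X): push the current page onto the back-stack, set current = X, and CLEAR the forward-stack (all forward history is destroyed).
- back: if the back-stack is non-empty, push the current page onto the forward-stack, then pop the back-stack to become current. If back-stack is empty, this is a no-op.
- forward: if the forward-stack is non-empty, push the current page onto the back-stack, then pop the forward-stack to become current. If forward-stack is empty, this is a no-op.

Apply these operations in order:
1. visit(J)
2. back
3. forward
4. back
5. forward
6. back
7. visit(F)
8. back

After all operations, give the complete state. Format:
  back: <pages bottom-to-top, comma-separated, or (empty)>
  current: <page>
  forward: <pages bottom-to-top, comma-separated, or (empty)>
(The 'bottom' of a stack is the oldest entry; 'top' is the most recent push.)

Answer: back: (empty)
current: HOME
forward: F

Derivation:
After 1 (visit(J)): cur=J back=1 fwd=0
After 2 (back): cur=HOME back=0 fwd=1
After 3 (forward): cur=J back=1 fwd=0
After 4 (back): cur=HOME back=0 fwd=1
After 5 (forward): cur=J back=1 fwd=0
After 6 (back): cur=HOME back=0 fwd=1
After 7 (visit(F)): cur=F back=1 fwd=0
After 8 (back): cur=HOME back=0 fwd=1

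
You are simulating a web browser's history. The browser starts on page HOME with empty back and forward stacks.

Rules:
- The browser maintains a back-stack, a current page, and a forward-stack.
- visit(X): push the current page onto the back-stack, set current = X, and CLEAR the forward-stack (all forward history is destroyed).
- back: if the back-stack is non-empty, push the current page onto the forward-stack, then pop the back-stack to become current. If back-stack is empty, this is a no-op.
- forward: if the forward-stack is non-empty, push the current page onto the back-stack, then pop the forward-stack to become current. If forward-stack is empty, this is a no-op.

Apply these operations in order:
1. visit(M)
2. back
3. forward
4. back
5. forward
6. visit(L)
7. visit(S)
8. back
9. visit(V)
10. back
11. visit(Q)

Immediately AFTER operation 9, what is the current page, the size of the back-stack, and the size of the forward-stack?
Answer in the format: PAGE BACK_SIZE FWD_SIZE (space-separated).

After 1 (visit(M)): cur=M back=1 fwd=0
After 2 (back): cur=HOME back=0 fwd=1
After 3 (forward): cur=M back=1 fwd=0
After 4 (back): cur=HOME back=0 fwd=1
After 5 (forward): cur=M back=1 fwd=0
After 6 (visit(L)): cur=L back=2 fwd=0
After 7 (visit(S)): cur=S back=3 fwd=0
After 8 (back): cur=L back=2 fwd=1
After 9 (visit(V)): cur=V back=3 fwd=0

V 3 0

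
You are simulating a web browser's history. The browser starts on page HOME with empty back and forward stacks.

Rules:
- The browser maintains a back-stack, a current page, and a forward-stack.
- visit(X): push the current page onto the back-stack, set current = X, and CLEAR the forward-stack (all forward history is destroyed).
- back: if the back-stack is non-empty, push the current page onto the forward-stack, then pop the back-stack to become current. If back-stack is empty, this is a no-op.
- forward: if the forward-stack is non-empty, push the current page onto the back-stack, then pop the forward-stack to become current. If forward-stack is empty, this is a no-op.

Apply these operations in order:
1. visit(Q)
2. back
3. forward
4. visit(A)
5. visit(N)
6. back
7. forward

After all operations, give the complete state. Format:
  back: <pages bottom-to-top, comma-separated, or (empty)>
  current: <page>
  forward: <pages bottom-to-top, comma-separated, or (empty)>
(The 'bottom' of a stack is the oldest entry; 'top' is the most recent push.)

After 1 (visit(Q)): cur=Q back=1 fwd=0
After 2 (back): cur=HOME back=0 fwd=1
After 3 (forward): cur=Q back=1 fwd=0
After 4 (visit(A)): cur=A back=2 fwd=0
After 5 (visit(N)): cur=N back=3 fwd=0
After 6 (back): cur=A back=2 fwd=1
After 7 (forward): cur=N back=3 fwd=0

Answer: back: HOME,Q,A
current: N
forward: (empty)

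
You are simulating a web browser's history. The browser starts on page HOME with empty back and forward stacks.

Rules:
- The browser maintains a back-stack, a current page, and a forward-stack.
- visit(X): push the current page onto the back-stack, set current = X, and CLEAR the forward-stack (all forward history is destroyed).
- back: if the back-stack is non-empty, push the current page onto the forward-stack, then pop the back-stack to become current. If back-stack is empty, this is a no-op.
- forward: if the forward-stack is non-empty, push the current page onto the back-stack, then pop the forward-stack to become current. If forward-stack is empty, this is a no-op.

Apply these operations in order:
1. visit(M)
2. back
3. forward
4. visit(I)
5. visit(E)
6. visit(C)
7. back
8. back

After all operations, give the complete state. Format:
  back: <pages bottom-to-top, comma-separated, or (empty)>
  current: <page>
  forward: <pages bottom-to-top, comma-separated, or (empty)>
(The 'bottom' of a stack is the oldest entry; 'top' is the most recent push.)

After 1 (visit(M)): cur=M back=1 fwd=0
After 2 (back): cur=HOME back=0 fwd=1
After 3 (forward): cur=M back=1 fwd=0
After 4 (visit(I)): cur=I back=2 fwd=0
After 5 (visit(E)): cur=E back=3 fwd=0
After 6 (visit(C)): cur=C back=4 fwd=0
After 7 (back): cur=E back=3 fwd=1
After 8 (back): cur=I back=2 fwd=2

Answer: back: HOME,M
current: I
forward: C,E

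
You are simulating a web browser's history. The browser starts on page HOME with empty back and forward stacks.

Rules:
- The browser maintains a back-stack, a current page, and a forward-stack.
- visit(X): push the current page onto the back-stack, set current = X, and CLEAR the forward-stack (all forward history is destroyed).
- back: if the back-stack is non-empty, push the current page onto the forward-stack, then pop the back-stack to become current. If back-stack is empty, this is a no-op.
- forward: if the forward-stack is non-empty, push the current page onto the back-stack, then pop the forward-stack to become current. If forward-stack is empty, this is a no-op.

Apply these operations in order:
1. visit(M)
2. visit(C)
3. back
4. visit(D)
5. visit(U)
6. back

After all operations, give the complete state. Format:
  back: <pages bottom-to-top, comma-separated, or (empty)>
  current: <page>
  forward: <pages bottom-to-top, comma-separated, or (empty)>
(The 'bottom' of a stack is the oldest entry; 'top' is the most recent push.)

Answer: back: HOME,M
current: D
forward: U

Derivation:
After 1 (visit(M)): cur=M back=1 fwd=0
After 2 (visit(C)): cur=C back=2 fwd=0
After 3 (back): cur=M back=1 fwd=1
After 4 (visit(D)): cur=D back=2 fwd=0
After 5 (visit(U)): cur=U back=3 fwd=0
After 6 (back): cur=D back=2 fwd=1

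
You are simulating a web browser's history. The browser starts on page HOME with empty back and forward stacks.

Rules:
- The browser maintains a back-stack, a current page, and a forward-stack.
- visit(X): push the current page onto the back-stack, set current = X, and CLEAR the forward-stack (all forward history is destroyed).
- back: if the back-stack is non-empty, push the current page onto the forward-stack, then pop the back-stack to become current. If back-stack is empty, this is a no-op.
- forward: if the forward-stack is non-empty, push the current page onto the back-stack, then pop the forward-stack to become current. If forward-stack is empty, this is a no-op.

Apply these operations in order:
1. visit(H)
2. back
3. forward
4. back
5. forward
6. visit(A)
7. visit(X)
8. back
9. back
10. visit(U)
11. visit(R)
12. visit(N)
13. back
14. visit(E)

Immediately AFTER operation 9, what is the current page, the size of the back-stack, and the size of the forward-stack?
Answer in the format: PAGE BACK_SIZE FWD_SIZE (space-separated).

After 1 (visit(H)): cur=H back=1 fwd=0
After 2 (back): cur=HOME back=0 fwd=1
After 3 (forward): cur=H back=1 fwd=0
After 4 (back): cur=HOME back=0 fwd=1
After 5 (forward): cur=H back=1 fwd=0
After 6 (visit(A)): cur=A back=2 fwd=0
After 7 (visit(X)): cur=X back=3 fwd=0
After 8 (back): cur=A back=2 fwd=1
After 9 (back): cur=H back=1 fwd=2

H 1 2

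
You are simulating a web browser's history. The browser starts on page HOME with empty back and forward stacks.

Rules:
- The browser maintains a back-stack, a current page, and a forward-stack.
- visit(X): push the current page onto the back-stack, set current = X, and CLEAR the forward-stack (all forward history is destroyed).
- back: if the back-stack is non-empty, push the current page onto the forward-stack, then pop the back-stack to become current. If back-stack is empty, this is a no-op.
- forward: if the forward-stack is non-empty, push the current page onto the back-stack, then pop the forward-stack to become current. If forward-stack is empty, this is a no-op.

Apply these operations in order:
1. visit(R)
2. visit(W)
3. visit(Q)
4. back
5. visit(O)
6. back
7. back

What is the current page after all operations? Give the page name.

After 1 (visit(R)): cur=R back=1 fwd=0
After 2 (visit(W)): cur=W back=2 fwd=0
After 3 (visit(Q)): cur=Q back=3 fwd=0
After 4 (back): cur=W back=2 fwd=1
After 5 (visit(O)): cur=O back=3 fwd=0
After 6 (back): cur=W back=2 fwd=1
After 7 (back): cur=R back=1 fwd=2

Answer: R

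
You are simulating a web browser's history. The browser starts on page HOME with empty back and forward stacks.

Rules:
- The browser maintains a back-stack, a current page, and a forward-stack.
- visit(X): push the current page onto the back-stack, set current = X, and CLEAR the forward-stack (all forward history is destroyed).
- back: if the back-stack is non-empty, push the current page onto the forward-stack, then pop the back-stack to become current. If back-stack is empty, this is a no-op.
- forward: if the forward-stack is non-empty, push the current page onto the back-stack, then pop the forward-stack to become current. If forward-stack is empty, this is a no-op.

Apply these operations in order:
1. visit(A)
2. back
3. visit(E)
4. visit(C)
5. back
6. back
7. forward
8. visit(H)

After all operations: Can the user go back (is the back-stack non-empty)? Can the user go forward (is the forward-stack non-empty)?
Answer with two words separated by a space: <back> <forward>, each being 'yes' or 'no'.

Answer: yes no

Derivation:
After 1 (visit(A)): cur=A back=1 fwd=0
After 2 (back): cur=HOME back=0 fwd=1
After 3 (visit(E)): cur=E back=1 fwd=0
After 4 (visit(C)): cur=C back=2 fwd=0
After 5 (back): cur=E back=1 fwd=1
After 6 (back): cur=HOME back=0 fwd=2
After 7 (forward): cur=E back=1 fwd=1
After 8 (visit(H)): cur=H back=2 fwd=0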